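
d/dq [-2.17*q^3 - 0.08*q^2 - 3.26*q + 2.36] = -6.51*q^2 - 0.16*q - 3.26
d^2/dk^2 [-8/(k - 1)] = -16/(k - 1)^3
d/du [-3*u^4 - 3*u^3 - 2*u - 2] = -12*u^3 - 9*u^2 - 2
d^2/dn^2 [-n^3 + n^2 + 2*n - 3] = 2 - 6*n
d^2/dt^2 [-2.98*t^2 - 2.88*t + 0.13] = -5.96000000000000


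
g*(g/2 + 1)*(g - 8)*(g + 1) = g^4/2 - 5*g^3/2 - 11*g^2 - 8*g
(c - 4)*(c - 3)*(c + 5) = c^3 - 2*c^2 - 23*c + 60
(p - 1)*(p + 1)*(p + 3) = p^3 + 3*p^2 - p - 3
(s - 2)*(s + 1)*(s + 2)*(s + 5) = s^4 + 6*s^3 + s^2 - 24*s - 20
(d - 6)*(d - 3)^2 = d^3 - 12*d^2 + 45*d - 54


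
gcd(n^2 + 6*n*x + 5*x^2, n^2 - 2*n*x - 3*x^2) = n + x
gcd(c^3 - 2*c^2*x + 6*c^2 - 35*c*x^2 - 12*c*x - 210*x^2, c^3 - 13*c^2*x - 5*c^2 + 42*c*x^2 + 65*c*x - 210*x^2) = -c + 7*x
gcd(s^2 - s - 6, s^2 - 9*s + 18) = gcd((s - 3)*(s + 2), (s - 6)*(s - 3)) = s - 3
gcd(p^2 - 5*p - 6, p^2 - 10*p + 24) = p - 6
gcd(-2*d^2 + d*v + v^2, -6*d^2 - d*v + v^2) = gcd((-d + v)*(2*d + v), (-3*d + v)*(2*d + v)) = 2*d + v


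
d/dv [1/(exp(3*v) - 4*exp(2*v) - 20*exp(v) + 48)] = (-3*exp(2*v) + 8*exp(v) + 20)*exp(v)/(exp(3*v) - 4*exp(2*v) - 20*exp(v) + 48)^2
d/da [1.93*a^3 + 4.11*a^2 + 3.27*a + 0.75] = 5.79*a^2 + 8.22*a + 3.27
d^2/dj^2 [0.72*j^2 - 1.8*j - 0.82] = 1.44000000000000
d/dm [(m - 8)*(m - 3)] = 2*m - 11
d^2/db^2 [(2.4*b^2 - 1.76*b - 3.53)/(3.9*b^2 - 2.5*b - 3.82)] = (-6.7392000000001*b^3 - 107.6166*b^2 + 49.18212*b - 45.64536)/(59.319*b^6 - 114.075*b^5 - 101.1816*b^4 + 207.845*b^3 + 99.10608*b^2 - 109.443*b - 55.742968)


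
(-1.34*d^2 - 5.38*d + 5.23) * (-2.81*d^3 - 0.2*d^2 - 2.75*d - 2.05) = 3.7654*d^5 + 15.3858*d^4 - 9.9353*d^3 + 16.496*d^2 - 3.3535*d - 10.7215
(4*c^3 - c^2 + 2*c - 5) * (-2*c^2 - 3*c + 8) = -8*c^5 - 10*c^4 + 31*c^3 - 4*c^2 + 31*c - 40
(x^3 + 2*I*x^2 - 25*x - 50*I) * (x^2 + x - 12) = x^5 + x^4 + 2*I*x^4 - 37*x^3 + 2*I*x^3 - 25*x^2 - 74*I*x^2 + 300*x - 50*I*x + 600*I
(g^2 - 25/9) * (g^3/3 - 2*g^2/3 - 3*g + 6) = g^5/3 - 2*g^4/3 - 106*g^3/27 + 212*g^2/27 + 25*g/3 - 50/3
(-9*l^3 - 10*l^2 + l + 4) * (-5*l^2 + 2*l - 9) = 45*l^5 + 32*l^4 + 56*l^3 + 72*l^2 - l - 36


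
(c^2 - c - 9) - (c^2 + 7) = -c - 16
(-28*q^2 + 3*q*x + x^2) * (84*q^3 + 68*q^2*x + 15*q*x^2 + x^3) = -2352*q^5 - 1652*q^4*x - 132*q^3*x^2 + 85*q^2*x^3 + 18*q*x^4 + x^5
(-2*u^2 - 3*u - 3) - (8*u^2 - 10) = -10*u^2 - 3*u + 7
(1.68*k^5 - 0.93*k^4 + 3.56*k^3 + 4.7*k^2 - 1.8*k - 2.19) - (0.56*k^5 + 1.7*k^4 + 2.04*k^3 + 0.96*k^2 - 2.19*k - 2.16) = 1.12*k^5 - 2.63*k^4 + 1.52*k^3 + 3.74*k^2 + 0.39*k - 0.0299999999999998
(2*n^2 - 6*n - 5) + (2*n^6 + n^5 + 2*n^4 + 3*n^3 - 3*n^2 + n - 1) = 2*n^6 + n^5 + 2*n^4 + 3*n^3 - n^2 - 5*n - 6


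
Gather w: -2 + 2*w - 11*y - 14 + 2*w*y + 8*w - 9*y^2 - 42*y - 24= w*(2*y + 10) - 9*y^2 - 53*y - 40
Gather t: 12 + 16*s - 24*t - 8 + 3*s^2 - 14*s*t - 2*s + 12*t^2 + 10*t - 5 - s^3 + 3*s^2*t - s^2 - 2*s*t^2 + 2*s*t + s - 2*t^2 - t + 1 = -s^3 + 2*s^2 + 15*s + t^2*(10 - 2*s) + t*(3*s^2 - 12*s - 15)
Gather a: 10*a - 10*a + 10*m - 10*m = 0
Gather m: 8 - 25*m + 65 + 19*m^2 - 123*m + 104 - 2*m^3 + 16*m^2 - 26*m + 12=-2*m^3 + 35*m^2 - 174*m + 189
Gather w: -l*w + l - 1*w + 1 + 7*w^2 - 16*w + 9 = l + 7*w^2 + w*(-l - 17) + 10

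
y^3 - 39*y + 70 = (y - 5)*(y - 2)*(y + 7)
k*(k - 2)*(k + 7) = k^3 + 5*k^2 - 14*k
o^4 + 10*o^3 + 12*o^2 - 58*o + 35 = (o - 1)^2*(o + 5)*(o + 7)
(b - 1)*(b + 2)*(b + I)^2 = b^4 + b^3 + 2*I*b^3 - 3*b^2 + 2*I*b^2 - b - 4*I*b + 2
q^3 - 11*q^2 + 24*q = q*(q - 8)*(q - 3)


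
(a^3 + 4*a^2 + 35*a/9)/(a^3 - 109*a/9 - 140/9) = a/(a - 4)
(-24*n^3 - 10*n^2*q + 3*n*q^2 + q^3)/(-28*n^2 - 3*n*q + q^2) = (-6*n^2 - n*q + q^2)/(-7*n + q)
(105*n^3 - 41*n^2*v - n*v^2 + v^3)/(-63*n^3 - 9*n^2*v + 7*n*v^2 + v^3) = (-5*n + v)/(3*n + v)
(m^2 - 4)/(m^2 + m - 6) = (m + 2)/(m + 3)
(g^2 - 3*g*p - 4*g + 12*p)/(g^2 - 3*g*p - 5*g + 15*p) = (g - 4)/(g - 5)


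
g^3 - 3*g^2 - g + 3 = (g - 3)*(g - 1)*(g + 1)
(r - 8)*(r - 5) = r^2 - 13*r + 40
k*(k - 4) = k^2 - 4*k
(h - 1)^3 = h^3 - 3*h^2 + 3*h - 1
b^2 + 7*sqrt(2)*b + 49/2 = (b + 7*sqrt(2)/2)^2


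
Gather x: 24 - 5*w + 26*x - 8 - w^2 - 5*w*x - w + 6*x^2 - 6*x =-w^2 - 6*w + 6*x^2 + x*(20 - 5*w) + 16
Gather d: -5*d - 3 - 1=-5*d - 4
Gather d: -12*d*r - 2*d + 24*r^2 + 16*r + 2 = d*(-12*r - 2) + 24*r^2 + 16*r + 2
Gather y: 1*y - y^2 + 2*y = -y^2 + 3*y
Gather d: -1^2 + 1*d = d - 1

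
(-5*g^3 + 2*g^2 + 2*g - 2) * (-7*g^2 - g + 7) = 35*g^5 - 9*g^4 - 51*g^3 + 26*g^2 + 16*g - 14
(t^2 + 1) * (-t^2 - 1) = -t^4 - 2*t^2 - 1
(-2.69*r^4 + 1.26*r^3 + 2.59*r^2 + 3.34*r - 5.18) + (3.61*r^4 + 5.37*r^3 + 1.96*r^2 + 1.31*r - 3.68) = 0.92*r^4 + 6.63*r^3 + 4.55*r^2 + 4.65*r - 8.86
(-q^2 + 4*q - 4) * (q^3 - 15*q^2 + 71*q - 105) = -q^5 + 19*q^4 - 135*q^3 + 449*q^2 - 704*q + 420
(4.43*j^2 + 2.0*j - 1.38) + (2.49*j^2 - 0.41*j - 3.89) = 6.92*j^2 + 1.59*j - 5.27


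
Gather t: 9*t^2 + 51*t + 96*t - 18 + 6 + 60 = 9*t^2 + 147*t + 48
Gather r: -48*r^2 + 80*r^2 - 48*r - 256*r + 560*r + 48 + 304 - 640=32*r^2 + 256*r - 288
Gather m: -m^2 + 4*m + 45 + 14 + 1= -m^2 + 4*m + 60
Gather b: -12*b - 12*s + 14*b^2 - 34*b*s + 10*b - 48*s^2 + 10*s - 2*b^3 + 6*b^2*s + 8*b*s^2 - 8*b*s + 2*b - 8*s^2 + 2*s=-2*b^3 + b^2*(6*s + 14) + b*(8*s^2 - 42*s) - 56*s^2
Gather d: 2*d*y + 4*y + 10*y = 2*d*y + 14*y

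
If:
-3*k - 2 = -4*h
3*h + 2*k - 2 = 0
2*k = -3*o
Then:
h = 10/17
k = 2/17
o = -4/51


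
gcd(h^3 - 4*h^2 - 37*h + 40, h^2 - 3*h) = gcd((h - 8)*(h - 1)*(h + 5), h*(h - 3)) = 1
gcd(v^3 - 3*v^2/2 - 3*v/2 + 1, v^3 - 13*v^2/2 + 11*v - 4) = v^2 - 5*v/2 + 1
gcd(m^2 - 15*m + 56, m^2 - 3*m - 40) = m - 8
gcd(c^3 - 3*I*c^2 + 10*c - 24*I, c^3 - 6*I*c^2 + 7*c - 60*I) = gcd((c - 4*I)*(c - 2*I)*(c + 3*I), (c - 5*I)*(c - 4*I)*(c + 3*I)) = c^2 - I*c + 12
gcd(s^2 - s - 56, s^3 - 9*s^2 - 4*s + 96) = s - 8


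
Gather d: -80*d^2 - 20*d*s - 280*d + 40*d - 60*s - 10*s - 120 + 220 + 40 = -80*d^2 + d*(-20*s - 240) - 70*s + 140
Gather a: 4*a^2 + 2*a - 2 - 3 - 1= 4*a^2 + 2*a - 6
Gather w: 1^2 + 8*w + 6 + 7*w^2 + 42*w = 7*w^2 + 50*w + 7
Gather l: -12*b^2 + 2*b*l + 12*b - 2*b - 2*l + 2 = -12*b^2 + 10*b + l*(2*b - 2) + 2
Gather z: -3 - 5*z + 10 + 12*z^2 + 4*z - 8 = 12*z^2 - z - 1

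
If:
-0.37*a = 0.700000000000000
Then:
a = -1.89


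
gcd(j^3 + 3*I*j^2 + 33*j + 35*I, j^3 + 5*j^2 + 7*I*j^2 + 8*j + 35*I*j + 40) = 1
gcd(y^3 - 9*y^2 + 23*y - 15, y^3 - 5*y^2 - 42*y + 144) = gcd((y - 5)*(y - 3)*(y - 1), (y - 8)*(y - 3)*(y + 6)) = y - 3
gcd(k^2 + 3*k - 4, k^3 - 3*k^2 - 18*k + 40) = k + 4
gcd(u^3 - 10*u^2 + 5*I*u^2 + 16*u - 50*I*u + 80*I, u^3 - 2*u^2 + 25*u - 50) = u^2 + u*(-2 + 5*I) - 10*I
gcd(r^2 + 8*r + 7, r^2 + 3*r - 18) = 1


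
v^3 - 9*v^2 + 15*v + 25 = (v - 5)^2*(v + 1)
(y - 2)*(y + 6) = y^2 + 4*y - 12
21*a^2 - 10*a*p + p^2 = (-7*a + p)*(-3*a + p)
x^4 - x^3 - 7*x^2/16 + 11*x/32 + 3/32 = (x - 1)*(x - 3/4)*(x + 1/4)*(x + 1/2)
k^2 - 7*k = k*(k - 7)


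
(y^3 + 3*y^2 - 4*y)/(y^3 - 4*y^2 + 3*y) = (y + 4)/(y - 3)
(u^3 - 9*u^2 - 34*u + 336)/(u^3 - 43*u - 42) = (u - 8)/(u + 1)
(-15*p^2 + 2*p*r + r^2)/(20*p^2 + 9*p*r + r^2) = (-3*p + r)/(4*p + r)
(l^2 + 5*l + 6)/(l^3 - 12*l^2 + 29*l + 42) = (l^2 + 5*l + 6)/(l^3 - 12*l^2 + 29*l + 42)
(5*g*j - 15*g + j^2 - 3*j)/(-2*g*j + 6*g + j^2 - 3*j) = (-5*g - j)/(2*g - j)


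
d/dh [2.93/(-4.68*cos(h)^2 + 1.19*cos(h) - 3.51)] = (3.4867 - 27.4248*cos(h))*sin(h)/(4.68*cos(h)^2 - 1.19*cos(h) + 3.51)^2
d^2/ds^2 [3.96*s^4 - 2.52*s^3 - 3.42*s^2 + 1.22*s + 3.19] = 47.52*s^2 - 15.12*s - 6.84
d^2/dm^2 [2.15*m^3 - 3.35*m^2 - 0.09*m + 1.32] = 12.9*m - 6.7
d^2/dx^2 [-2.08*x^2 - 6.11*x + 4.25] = -4.16000000000000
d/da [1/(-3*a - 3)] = 1/(3*(a + 1)^2)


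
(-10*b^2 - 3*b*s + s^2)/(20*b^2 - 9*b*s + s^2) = (2*b + s)/(-4*b + s)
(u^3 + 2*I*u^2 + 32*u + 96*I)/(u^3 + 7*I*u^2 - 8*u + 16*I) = (u - 6*I)/(u - I)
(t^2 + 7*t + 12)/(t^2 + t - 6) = (t + 4)/(t - 2)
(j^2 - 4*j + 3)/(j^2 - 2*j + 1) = (j - 3)/(j - 1)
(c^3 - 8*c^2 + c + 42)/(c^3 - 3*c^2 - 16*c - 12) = (c^2 - 10*c + 21)/(c^2 - 5*c - 6)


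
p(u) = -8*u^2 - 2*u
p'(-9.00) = 142.00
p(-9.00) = -630.00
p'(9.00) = -146.00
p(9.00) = -666.00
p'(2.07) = -35.12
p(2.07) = -38.42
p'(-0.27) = 2.32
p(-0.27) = -0.04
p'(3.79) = -62.64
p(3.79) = -122.49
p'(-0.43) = 4.88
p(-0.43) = -0.62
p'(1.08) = -19.28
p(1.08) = -11.49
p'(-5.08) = 79.28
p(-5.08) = -196.29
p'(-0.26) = 2.16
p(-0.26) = -0.02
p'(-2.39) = 36.24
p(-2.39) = -40.92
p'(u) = -16*u - 2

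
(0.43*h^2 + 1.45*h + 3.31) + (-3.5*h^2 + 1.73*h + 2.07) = -3.07*h^2 + 3.18*h + 5.38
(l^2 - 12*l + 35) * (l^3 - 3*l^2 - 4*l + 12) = l^5 - 15*l^4 + 67*l^3 - 45*l^2 - 284*l + 420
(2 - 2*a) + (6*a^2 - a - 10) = 6*a^2 - 3*a - 8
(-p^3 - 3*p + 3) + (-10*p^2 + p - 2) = -p^3 - 10*p^2 - 2*p + 1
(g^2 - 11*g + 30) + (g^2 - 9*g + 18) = 2*g^2 - 20*g + 48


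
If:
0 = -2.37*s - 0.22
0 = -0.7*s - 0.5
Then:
No Solution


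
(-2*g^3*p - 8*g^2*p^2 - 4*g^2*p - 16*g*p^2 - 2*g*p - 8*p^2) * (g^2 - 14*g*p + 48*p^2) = -2*g^5*p + 20*g^4*p^2 - 4*g^4*p + 16*g^3*p^3 + 40*g^3*p^2 - 2*g^3*p - 384*g^2*p^4 + 32*g^2*p^3 + 20*g^2*p^2 - 768*g*p^4 + 16*g*p^3 - 384*p^4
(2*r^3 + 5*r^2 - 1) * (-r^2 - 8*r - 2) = -2*r^5 - 21*r^4 - 44*r^3 - 9*r^2 + 8*r + 2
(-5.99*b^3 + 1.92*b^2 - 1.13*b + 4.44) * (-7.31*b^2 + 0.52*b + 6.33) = 43.7869*b^5 - 17.15*b^4 - 28.658*b^3 - 20.8904*b^2 - 4.8441*b + 28.1052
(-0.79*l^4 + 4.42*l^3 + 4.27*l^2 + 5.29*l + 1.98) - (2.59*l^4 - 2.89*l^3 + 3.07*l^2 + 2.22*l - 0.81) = -3.38*l^4 + 7.31*l^3 + 1.2*l^2 + 3.07*l + 2.79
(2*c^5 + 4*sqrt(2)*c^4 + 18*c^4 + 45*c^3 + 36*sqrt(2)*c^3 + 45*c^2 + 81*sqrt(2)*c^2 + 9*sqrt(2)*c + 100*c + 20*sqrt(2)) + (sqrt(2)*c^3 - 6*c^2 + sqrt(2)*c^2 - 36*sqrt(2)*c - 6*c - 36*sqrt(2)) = 2*c^5 + 4*sqrt(2)*c^4 + 18*c^4 + 45*c^3 + 37*sqrt(2)*c^3 + 39*c^2 + 82*sqrt(2)*c^2 - 27*sqrt(2)*c + 94*c - 16*sqrt(2)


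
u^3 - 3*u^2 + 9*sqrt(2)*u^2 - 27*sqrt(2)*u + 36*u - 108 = (u - 3)*(u + 3*sqrt(2))*(u + 6*sqrt(2))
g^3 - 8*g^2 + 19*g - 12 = (g - 4)*(g - 3)*(g - 1)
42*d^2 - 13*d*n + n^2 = (-7*d + n)*(-6*d + n)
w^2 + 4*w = w*(w + 4)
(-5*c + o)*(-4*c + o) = 20*c^2 - 9*c*o + o^2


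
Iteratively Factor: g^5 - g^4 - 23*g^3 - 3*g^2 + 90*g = (g - 5)*(g^4 + 4*g^3 - 3*g^2 - 18*g) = (g - 5)*(g + 3)*(g^3 + g^2 - 6*g) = (g - 5)*(g + 3)^2*(g^2 - 2*g) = g*(g - 5)*(g + 3)^2*(g - 2)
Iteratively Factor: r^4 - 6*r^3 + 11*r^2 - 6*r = (r - 3)*(r^3 - 3*r^2 + 2*r) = r*(r - 3)*(r^2 - 3*r + 2) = r*(r - 3)*(r - 1)*(r - 2)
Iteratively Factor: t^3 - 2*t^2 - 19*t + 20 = (t + 4)*(t^2 - 6*t + 5) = (t - 5)*(t + 4)*(t - 1)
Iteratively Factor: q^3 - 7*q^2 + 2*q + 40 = (q - 5)*(q^2 - 2*q - 8) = (q - 5)*(q - 4)*(q + 2)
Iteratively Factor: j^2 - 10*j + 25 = (j - 5)*(j - 5)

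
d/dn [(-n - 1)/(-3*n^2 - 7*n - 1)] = (3*n^2 + 7*n - (n + 1)*(6*n + 7) + 1)/(3*n^2 + 7*n + 1)^2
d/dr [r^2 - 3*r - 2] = 2*r - 3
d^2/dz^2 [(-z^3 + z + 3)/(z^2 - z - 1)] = 2*(-z^3 + 6*z^2 - 9*z + 5)/(z^6 - 3*z^5 + 5*z^3 - 3*z - 1)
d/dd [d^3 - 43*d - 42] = 3*d^2 - 43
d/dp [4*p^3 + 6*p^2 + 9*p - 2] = 12*p^2 + 12*p + 9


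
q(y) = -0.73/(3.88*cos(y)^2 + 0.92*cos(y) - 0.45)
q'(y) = -0.73*(7.76*sin(y)*cos(y) + 0.92*sin(y))/(3.88*cos(y)^2 + 0.92*cos(y) - 0.45)^2 = -(5.6648*cos(y) + 0.6716)*sin(y)/(3.88*cos(y)^2 + 0.92*cos(y) - 0.45)^2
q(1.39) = 4.59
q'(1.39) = -65.67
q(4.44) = 1.75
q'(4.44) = -4.73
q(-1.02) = -0.67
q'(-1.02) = 2.59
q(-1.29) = -7.09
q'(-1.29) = 203.32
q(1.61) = 1.52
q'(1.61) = -1.95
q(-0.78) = -0.34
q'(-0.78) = 0.71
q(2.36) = -0.86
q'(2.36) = 3.25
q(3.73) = -0.50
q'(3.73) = -1.04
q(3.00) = -0.30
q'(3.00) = 0.12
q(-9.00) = -0.38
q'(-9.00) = -0.50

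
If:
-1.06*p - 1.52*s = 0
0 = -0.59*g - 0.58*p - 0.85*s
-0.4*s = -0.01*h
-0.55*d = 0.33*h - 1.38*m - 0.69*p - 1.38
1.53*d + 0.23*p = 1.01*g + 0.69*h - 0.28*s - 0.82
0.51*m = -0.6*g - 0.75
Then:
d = -0.80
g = 0.00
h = -0.59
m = -1.47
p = 0.02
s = -0.01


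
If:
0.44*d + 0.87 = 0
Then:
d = -1.98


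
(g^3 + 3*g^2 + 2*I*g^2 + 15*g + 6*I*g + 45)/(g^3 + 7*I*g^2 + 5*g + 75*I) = (g + 3)/(g + 5*I)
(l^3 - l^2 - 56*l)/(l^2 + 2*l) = (l^2 - l - 56)/(l + 2)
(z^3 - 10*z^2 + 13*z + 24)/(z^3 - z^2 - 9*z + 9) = (z^2 - 7*z - 8)/(z^2 + 2*z - 3)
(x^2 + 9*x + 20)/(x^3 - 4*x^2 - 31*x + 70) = (x + 4)/(x^2 - 9*x + 14)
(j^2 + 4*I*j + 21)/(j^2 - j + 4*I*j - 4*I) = (j^2 + 4*I*j + 21)/(j^2 - j + 4*I*j - 4*I)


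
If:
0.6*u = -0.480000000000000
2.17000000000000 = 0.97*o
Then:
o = 2.24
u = -0.80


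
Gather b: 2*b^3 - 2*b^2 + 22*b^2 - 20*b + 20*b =2*b^3 + 20*b^2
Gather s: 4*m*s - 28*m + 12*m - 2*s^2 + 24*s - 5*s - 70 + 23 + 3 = -16*m - 2*s^2 + s*(4*m + 19) - 44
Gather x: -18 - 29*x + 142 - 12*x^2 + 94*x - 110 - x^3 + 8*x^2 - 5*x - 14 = -x^3 - 4*x^2 + 60*x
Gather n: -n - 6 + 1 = -n - 5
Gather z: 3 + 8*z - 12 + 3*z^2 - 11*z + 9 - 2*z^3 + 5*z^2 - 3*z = -2*z^3 + 8*z^2 - 6*z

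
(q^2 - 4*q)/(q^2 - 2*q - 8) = q/(q + 2)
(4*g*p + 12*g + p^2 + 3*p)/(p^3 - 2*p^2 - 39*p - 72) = (4*g + p)/(p^2 - 5*p - 24)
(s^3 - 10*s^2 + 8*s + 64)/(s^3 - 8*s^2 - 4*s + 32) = (s - 4)/(s - 2)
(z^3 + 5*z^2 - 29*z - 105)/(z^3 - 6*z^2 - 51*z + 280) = (z + 3)/(z - 8)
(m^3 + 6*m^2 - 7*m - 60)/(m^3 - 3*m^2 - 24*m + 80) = (m^2 + m - 12)/(m^2 - 8*m + 16)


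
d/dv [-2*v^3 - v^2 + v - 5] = -6*v^2 - 2*v + 1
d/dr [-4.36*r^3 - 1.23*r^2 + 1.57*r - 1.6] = -13.08*r^2 - 2.46*r + 1.57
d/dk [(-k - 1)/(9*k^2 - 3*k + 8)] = (9*k^2 + 18*k - 11)/(81*k^4 - 54*k^3 + 153*k^2 - 48*k + 64)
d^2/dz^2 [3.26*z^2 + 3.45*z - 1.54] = 6.52000000000000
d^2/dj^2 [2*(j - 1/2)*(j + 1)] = 4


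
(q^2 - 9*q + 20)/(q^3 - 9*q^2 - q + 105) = (q - 4)/(q^2 - 4*q - 21)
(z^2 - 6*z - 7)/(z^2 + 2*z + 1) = (z - 7)/(z + 1)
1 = 1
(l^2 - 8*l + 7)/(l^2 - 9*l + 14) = (l - 1)/(l - 2)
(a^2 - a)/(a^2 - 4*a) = (a - 1)/(a - 4)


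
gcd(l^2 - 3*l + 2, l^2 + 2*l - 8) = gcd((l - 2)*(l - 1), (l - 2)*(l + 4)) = l - 2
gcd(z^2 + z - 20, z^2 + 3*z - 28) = z - 4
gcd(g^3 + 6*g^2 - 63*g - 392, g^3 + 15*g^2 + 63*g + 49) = g^2 + 14*g + 49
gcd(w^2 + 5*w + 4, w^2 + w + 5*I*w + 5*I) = w + 1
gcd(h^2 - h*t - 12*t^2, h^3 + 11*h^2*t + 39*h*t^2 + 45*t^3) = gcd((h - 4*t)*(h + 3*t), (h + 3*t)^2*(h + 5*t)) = h + 3*t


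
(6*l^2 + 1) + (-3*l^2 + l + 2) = 3*l^2 + l + 3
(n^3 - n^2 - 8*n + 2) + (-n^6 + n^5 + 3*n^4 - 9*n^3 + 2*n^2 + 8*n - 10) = -n^6 + n^5 + 3*n^4 - 8*n^3 + n^2 - 8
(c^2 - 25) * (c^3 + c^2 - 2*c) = c^5 + c^4 - 27*c^3 - 25*c^2 + 50*c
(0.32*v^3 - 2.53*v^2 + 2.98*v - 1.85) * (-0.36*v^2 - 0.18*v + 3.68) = -0.1152*v^5 + 0.8532*v^4 + 0.5602*v^3 - 9.1808*v^2 + 11.2994*v - 6.808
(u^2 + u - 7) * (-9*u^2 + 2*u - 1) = -9*u^4 - 7*u^3 + 64*u^2 - 15*u + 7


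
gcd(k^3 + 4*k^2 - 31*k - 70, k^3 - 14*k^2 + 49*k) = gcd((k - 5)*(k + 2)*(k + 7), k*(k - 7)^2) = 1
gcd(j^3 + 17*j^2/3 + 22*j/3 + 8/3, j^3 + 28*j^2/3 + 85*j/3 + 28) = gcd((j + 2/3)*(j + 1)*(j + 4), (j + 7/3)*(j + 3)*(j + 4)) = j + 4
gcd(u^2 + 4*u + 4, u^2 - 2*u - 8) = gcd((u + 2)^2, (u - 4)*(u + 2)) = u + 2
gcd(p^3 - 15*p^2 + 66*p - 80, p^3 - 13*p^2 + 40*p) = p^2 - 13*p + 40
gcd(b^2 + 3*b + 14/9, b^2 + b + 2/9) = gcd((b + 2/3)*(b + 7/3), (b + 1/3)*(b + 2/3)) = b + 2/3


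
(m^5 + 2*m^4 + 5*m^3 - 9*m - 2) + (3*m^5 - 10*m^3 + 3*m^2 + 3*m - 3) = 4*m^5 + 2*m^4 - 5*m^3 + 3*m^2 - 6*m - 5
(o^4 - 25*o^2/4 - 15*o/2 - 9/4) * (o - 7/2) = o^5 - 7*o^4/2 - 25*o^3/4 + 115*o^2/8 + 24*o + 63/8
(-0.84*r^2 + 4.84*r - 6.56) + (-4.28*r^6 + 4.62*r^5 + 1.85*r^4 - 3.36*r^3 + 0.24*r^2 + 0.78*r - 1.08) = -4.28*r^6 + 4.62*r^5 + 1.85*r^4 - 3.36*r^3 - 0.6*r^2 + 5.62*r - 7.64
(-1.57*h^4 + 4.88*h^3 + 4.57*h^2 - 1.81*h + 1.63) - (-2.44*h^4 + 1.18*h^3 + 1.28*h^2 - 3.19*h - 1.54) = 0.87*h^4 + 3.7*h^3 + 3.29*h^2 + 1.38*h + 3.17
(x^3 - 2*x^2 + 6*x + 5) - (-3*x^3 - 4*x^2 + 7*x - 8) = 4*x^3 + 2*x^2 - x + 13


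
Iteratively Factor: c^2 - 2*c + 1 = (c - 1)*(c - 1)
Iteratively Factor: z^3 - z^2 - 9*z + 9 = (z - 3)*(z^2 + 2*z - 3) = (z - 3)*(z - 1)*(z + 3)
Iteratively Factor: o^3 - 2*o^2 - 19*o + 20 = (o - 1)*(o^2 - o - 20) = (o - 1)*(o + 4)*(o - 5)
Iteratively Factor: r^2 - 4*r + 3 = (r - 3)*(r - 1)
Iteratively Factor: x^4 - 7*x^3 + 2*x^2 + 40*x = (x - 5)*(x^3 - 2*x^2 - 8*x) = (x - 5)*(x + 2)*(x^2 - 4*x) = (x - 5)*(x - 4)*(x + 2)*(x)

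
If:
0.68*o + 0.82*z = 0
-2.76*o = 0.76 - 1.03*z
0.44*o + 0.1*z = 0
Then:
No Solution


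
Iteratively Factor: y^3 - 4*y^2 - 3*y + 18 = (y - 3)*(y^2 - y - 6) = (y - 3)^2*(y + 2)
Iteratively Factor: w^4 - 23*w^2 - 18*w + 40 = (w - 1)*(w^3 + w^2 - 22*w - 40) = (w - 1)*(w + 2)*(w^2 - w - 20) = (w - 1)*(w + 2)*(w + 4)*(w - 5)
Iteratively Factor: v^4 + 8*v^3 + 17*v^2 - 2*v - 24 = (v + 3)*(v^3 + 5*v^2 + 2*v - 8) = (v - 1)*(v + 3)*(v^2 + 6*v + 8) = (v - 1)*(v + 2)*(v + 3)*(v + 4)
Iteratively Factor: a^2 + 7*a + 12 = (a + 3)*(a + 4)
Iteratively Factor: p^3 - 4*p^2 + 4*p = (p)*(p^2 - 4*p + 4) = p*(p - 2)*(p - 2)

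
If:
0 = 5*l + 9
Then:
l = -9/5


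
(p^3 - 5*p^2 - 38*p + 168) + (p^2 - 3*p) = p^3 - 4*p^2 - 41*p + 168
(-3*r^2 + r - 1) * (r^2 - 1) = -3*r^4 + r^3 + 2*r^2 - r + 1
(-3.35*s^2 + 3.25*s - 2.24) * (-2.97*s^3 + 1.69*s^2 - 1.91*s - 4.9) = 9.9495*s^5 - 15.314*s^4 + 18.5438*s^3 + 6.4219*s^2 - 11.6466*s + 10.976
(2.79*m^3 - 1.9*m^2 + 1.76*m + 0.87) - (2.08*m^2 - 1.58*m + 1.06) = 2.79*m^3 - 3.98*m^2 + 3.34*m - 0.19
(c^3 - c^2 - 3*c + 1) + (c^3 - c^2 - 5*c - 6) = 2*c^3 - 2*c^2 - 8*c - 5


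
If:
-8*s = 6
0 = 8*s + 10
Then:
No Solution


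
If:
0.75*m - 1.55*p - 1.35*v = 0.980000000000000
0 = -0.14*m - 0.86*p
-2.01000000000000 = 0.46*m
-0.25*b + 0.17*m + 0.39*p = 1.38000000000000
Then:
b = -7.38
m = -4.37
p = 0.71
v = -3.97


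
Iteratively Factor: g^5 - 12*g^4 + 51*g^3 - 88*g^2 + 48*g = (g - 4)*(g^4 - 8*g^3 + 19*g^2 - 12*g) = (g - 4)*(g - 1)*(g^3 - 7*g^2 + 12*g) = (g - 4)^2*(g - 1)*(g^2 - 3*g) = (g - 4)^2*(g - 3)*(g - 1)*(g)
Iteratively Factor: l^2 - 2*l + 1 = (l - 1)*(l - 1)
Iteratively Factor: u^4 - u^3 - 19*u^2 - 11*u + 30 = (u + 2)*(u^3 - 3*u^2 - 13*u + 15) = (u - 1)*(u + 2)*(u^2 - 2*u - 15) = (u - 5)*(u - 1)*(u + 2)*(u + 3)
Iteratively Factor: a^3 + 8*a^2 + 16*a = (a + 4)*(a^2 + 4*a) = (a + 4)^2*(a)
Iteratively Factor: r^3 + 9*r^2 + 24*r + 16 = (r + 1)*(r^2 + 8*r + 16) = (r + 1)*(r + 4)*(r + 4)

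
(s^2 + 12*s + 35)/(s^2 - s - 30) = (s + 7)/(s - 6)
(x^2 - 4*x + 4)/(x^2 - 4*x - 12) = (-x^2 + 4*x - 4)/(-x^2 + 4*x + 12)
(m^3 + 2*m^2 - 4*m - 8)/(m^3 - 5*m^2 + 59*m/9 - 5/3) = 9*(m^3 + 2*m^2 - 4*m - 8)/(9*m^3 - 45*m^2 + 59*m - 15)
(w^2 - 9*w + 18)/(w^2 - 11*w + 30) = (w - 3)/(w - 5)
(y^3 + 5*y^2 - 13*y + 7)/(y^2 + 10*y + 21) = (y^2 - 2*y + 1)/(y + 3)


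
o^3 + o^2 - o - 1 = (o - 1)*(o + 1)^2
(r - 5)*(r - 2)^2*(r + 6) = r^4 - 3*r^3 - 30*r^2 + 124*r - 120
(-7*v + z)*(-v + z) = 7*v^2 - 8*v*z + z^2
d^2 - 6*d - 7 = (d - 7)*(d + 1)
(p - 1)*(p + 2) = p^2 + p - 2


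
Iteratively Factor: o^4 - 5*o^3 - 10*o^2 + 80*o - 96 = (o - 2)*(o^3 - 3*o^2 - 16*o + 48) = (o - 2)*(o + 4)*(o^2 - 7*o + 12) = (o - 3)*(o - 2)*(o + 4)*(o - 4)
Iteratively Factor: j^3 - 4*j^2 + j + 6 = (j - 2)*(j^2 - 2*j - 3) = (j - 3)*(j - 2)*(j + 1)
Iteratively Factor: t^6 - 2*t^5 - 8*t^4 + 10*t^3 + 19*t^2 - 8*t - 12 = (t - 3)*(t^5 + t^4 - 5*t^3 - 5*t^2 + 4*t + 4) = (t - 3)*(t + 1)*(t^4 - 5*t^2 + 4) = (t - 3)*(t + 1)^2*(t^3 - t^2 - 4*t + 4) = (t - 3)*(t - 2)*(t + 1)^2*(t^2 + t - 2) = (t - 3)*(t - 2)*(t + 1)^2*(t + 2)*(t - 1)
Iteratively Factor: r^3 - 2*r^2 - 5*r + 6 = (r + 2)*(r^2 - 4*r + 3) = (r - 3)*(r + 2)*(r - 1)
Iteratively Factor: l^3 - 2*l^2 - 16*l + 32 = (l - 4)*(l^2 + 2*l - 8) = (l - 4)*(l + 4)*(l - 2)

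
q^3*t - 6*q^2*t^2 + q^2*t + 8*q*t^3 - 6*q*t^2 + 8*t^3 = (q - 4*t)*(q - 2*t)*(q*t + t)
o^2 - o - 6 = (o - 3)*(o + 2)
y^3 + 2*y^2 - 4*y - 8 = (y - 2)*(y + 2)^2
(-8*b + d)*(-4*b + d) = 32*b^2 - 12*b*d + d^2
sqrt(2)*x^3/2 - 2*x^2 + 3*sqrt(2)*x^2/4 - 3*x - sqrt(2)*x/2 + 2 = (x - 1/2)*(x - 2*sqrt(2))*(sqrt(2)*x/2 + sqrt(2))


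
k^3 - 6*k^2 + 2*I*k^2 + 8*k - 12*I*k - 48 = (k - 6)*(k - 2*I)*(k + 4*I)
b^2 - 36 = (b - 6)*(b + 6)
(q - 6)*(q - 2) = q^2 - 8*q + 12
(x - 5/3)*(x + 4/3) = x^2 - x/3 - 20/9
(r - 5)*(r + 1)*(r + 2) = r^3 - 2*r^2 - 13*r - 10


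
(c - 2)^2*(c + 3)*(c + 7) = c^4 + 6*c^3 - 15*c^2 - 44*c + 84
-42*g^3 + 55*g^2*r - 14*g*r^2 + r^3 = (-7*g + r)*(-6*g + r)*(-g + r)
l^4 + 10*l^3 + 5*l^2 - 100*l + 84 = (l - 2)*(l - 1)*(l + 6)*(l + 7)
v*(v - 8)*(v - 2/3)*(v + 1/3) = v^4 - 25*v^3/3 + 22*v^2/9 + 16*v/9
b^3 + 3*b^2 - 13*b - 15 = (b - 3)*(b + 1)*(b + 5)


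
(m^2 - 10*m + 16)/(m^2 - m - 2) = (m - 8)/(m + 1)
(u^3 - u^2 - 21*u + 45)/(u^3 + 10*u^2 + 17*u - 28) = (u^3 - u^2 - 21*u + 45)/(u^3 + 10*u^2 + 17*u - 28)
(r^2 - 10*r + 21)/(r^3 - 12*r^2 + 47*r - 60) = (r - 7)/(r^2 - 9*r + 20)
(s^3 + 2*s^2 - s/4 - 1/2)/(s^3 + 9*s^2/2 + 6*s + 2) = (s - 1/2)/(s + 2)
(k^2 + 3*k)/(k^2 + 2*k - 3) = k/(k - 1)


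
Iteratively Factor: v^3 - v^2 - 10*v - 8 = (v - 4)*(v^2 + 3*v + 2) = (v - 4)*(v + 2)*(v + 1)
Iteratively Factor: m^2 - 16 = (m - 4)*(m + 4)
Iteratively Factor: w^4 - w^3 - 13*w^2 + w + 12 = (w + 3)*(w^3 - 4*w^2 - w + 4) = (w - 4)*(w + 3)*(w^2 - 1) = (w - 4)*(w + 1)*(w + 3)*(w - 1)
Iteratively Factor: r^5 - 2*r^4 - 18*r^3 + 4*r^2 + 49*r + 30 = (r + 1)*(r^4 - 3*r^3 - 15*r^2 + 19*r + 30) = (r - 5)*(r + 1)*(r^3 + 2*r^2 - 5*r - 6) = (r - 5)*(r + 1)^2*(r^2 + r - 6) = (r - 5)*(r + 1)^2*(r + 3)*(r - 2)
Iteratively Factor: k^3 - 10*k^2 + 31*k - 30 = (k - 5)*(k^2 - 5*k + 6) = (k - 5)*(k - 2)*(k - 3)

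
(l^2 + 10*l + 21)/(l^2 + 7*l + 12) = (l + 7)/(l + 4)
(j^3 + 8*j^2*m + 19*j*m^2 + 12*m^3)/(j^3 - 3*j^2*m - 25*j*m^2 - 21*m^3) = (j + 4*m)/(j - 7*m)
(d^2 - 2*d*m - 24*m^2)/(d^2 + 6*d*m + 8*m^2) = (d - 6*m)/(d + 2*m)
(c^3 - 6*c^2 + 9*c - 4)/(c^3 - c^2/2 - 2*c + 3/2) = 2*(c - 4)/(2*c + 3)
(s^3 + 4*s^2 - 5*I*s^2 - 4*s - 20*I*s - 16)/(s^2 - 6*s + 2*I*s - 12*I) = (s^3 + s^2*(4 - 5*I) + s*(-4 - 20*I) - 16)/(s^2 + s*(-6 + 2*I) - 12*I)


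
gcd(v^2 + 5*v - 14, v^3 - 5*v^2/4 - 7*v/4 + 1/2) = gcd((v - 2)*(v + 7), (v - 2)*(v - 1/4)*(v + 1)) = v - 2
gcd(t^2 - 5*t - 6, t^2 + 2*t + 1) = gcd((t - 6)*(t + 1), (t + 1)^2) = t + 1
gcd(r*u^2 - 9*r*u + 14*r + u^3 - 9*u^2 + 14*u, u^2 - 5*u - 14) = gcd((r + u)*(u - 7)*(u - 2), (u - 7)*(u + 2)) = u - 7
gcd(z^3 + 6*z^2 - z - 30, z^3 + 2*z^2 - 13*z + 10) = z^2 + 3*z - 10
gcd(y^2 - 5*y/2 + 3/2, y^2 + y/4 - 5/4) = y - 1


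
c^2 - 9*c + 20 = (c - 5)*(c - 4)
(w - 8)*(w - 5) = w^2 - 13*w + 40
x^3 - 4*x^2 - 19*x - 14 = (x - 7)*(x + 1)*(x + 2)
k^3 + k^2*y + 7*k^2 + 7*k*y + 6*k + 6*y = (k + 1)*(k + 6)*(k + y)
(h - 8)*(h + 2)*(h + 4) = h^3 - 2*h^2 - 40*h - 64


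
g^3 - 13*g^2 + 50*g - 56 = (g - 7)*(g - 4)*(g - 2)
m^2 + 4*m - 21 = (m - 3)*(m + 7)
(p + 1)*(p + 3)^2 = p^3 + 7*p^2 + 15*p + 9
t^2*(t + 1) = t^3 + t^2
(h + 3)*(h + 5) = h^2 + 8*h + 15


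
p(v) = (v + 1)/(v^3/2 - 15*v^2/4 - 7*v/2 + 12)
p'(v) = (v + 1)*(-3*v^2/2 + 15*v/2 + 7/2)/(v^3/2 - 15*v^2/4 - 7*v/2 + 12)^2 + 1/(v^3/2 - 15*v^2/4 - 7*v/2 + 12)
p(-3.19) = 0.07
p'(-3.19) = 0.05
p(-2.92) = 0.09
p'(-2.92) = 0.08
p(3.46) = -0.18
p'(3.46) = 0.05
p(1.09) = 0.48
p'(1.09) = 1.31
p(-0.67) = 0.03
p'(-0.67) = 0.08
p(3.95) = -0.17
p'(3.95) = 0.02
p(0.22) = 0.11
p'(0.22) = 0.14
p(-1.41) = -0.05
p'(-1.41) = 0.19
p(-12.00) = 0.01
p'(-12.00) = 0.00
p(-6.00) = 0.02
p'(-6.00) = 0.01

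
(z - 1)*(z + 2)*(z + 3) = z^3 + 4*z^2 + z - 6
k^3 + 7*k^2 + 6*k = k*(k + 1)*(k + 6)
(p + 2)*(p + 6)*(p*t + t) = p^3*t + 9*p^2*t + 20*p*t + 12*t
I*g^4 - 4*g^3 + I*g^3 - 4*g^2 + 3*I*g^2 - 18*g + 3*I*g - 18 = (g - 2*I)*(g + 3*I)^2*(I*g + I)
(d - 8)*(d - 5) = d^2 - 13*d + 40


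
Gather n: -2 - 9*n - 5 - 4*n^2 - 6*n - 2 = -4*n^2 - 15*n - 9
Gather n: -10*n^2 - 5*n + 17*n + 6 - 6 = -10*n^2 + 12*n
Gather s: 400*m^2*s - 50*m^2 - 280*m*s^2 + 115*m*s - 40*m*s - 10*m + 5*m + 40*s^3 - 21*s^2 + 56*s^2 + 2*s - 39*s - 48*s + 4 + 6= -50*m^2 - 5*m + 40*s^3 + s^2*(35 - 280*m) + s*(400*m^2 + 75*m - 85) + 10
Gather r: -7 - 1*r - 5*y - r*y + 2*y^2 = r*(-y - 1) + 2*y^2 - 5*y - 7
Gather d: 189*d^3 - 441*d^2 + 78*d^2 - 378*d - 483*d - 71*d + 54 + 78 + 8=189*d^3 - 363*d^2 - 932*d + 140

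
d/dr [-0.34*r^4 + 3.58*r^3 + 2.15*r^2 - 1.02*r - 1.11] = -1.36*r^3 + 10.74*r^2 + 4.3*r - 1.02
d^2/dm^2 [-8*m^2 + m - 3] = -16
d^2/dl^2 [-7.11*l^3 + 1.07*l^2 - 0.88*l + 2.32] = 2.14 - 42.66*l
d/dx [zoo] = 0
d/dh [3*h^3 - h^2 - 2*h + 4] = 9*h^2 - 2*h - 2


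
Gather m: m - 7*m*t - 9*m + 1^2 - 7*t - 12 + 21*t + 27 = m*(-7*t - 8) + 14*t + 16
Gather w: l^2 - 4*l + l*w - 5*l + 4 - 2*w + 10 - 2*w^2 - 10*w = l^2 - 9*l - 2*w^2 + w*(l - 12) + 14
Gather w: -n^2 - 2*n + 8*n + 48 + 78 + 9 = -n^2 + 6*n + 135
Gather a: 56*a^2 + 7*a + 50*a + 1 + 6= 56*a^2 + 57*a + 7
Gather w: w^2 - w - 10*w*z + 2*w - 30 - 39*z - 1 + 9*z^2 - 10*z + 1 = w^2 + w*(1 - 10*z) + 9*z^2 - 49*z - 30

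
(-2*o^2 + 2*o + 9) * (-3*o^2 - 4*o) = 6*o^4 + 2*o^3 - 35*o^2 - 36*o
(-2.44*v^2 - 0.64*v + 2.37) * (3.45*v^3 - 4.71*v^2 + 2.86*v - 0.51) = -8.418*v^5 + 9.2844*v^4 + 4.2125*v^3 - 11.7487*v^2 + 7.1046*v - 1.2087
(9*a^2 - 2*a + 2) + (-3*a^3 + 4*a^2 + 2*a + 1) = -3*a^3 + 13*a^2 + 3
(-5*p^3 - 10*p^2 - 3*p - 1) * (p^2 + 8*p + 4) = -5*p^5 - 50*p^4 - 103*p^3 - 65*p^2 - 20*p - 4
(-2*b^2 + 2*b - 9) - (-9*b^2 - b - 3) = 7*b^2 + 3*b - 6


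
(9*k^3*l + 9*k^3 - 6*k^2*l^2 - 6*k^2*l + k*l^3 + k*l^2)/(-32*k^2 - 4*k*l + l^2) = k*(-9*k^2*l - 9*k^2 + 6*k*l^2 + 6*k*l - l^3 - l^2)/(32*k^2 + 4*k*l - l^2)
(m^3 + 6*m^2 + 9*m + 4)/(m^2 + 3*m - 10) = (m^3 + 6*m^2 + 9*m + 4)/(m^2 + 3*m - 10)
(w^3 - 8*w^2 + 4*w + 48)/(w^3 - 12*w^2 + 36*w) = (w^2 - 2*w - 8)/(w*(w - 6))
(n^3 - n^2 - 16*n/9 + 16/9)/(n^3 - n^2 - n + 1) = (n^2 - 16/9)/(n^2 - 1)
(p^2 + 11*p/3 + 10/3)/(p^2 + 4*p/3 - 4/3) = (3*p + 5)/(3*p - 2)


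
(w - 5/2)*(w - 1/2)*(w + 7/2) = w^3 + w^2/2 - 37*w/4 + 35/8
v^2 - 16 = (v - 4)*(v + 4)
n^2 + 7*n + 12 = (n + 3)*(n + 4)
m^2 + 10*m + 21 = (m + 3)*(m + 7)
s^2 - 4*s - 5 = (s - 5)*(s + 1)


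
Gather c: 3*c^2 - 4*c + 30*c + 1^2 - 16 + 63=3*c^2 + 26*c + 48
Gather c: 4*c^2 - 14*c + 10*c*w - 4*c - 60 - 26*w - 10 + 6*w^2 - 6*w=4*c^2 + c*(10*w - 18) + 6*w^2 - 32*w - 70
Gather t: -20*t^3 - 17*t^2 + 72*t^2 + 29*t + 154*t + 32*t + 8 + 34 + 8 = -20*t^3 + 55*t^2 + 215*t + 50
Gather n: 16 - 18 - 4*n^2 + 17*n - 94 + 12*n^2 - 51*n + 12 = 8*n^2 - 34*n - 84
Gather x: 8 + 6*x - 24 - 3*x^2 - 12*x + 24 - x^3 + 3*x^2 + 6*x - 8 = -x^3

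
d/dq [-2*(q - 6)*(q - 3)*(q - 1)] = -6*q^2 + 40*q - 54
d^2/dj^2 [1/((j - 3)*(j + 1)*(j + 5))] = 4*(3*j^4 + 12*j^3 - 6*j^2 - 36*j + 107)/(j^9 + 9*j^8 - 12*j^7 - 252*j^6 - 114*j^5 + 2286*j^4 + 1988*j^3 - 5580*j^2 - 8775*j - 3375)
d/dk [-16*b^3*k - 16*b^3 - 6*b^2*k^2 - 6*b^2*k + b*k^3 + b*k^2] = b*(-16*b^2 - 12*b*k - 6*b + 3*k^2 + 2*k)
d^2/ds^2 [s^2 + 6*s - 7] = 2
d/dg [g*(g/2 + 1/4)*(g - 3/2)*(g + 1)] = 2*g^3 - 7*g/4 - 3/8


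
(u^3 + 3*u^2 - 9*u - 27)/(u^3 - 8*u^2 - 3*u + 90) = (u^2 - 9)/(u^2 - 11*u + 30)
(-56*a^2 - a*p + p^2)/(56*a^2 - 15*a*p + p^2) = (7*a + p)/(-7*a + p)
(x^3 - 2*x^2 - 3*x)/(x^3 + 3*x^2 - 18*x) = (x + 1)/(x + 6)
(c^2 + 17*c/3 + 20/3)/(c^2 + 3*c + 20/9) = 3*(c + 4)/(3*c + 4)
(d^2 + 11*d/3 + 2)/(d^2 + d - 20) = (d^2 + 11*d/3 + 2)/(d^2 + d - 20)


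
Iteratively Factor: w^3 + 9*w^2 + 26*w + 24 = (w + 3)*(w^2 + 6*w + 8) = (w + 3)*(w + 4)*(w + 2)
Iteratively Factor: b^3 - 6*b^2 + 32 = (b + 2)*(b^2 - 8*b + 16) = (b - 4)*(b + 2)*(b - 4)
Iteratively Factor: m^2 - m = (m)*(m - 1)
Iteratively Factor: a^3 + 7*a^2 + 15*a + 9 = (a + 3)*(a^2 + 4*a + 3) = (a + 1)*(a + 3)*(a + 3)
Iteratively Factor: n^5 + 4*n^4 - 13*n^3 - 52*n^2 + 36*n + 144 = (n + 2)*(n^4 + 2*n^3 - 17*n^2 - 18*n + 72) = (n - 2)*(n + 2)*(n^3 + 4*n^2 - 9*n - 36) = (n - 2)*(n + 2)*(n + 3)*(n^2 + n - 12) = (n - 2)*(n + 2)*(n + 3)*(n + 4)*(n - 3)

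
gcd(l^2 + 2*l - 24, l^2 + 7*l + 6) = l + 6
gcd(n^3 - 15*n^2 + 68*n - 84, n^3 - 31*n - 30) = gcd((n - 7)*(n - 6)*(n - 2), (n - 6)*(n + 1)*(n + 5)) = n - 6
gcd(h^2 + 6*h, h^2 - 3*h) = h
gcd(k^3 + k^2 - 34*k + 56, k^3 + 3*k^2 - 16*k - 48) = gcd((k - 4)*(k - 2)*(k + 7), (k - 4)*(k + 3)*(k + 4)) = k - 4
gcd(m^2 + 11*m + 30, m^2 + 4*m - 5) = m + 5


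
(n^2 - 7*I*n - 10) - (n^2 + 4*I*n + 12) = -11*I*n - 22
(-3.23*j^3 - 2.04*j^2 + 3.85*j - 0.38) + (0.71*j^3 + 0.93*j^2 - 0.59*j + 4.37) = -2.52*j^3 - 1.11*j^2 + 3.26*j + 3.99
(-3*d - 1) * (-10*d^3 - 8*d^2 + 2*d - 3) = 30*d^4 + 34*d^3 + 2*d^2 + 7*d + 3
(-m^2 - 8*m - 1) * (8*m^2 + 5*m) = -8*m^4 - 69*m^3 - 48*m^2 - 5*m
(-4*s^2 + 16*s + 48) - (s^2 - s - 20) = -5*s^2 + 17*s + 68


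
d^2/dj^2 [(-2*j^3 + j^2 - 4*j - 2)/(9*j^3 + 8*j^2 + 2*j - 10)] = 2*(225*j^6 - 864*j^5 - 2970*j^4 - 890*j^3 - 2292*j^2 - 2196*j - 148)/(729*j^9 + 1944*j^8 + 2214*j^7 - 1054*j^6 - 3828*j^5 - 2904*j^4 + 1748*j^3 + 2280*j^2 + 600*j - 1000)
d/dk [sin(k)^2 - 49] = sin(2*k)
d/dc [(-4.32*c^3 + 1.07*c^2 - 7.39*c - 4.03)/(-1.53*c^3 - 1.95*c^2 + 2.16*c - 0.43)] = (10.0611*c^4 - 41.2758*c^3 - 25.0242*c^2 - 16.6372*c + 11.8825)/(2.3409*c^6 + 5.967*c^5 - 2.8071*c^4 - 7.1082*c^3 + 6.3426*c^2 - 1.8576*c + 0.1849)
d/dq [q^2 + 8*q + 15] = 2*q + 8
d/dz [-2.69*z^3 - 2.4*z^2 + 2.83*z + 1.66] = -8.07*z^2 - 4.8*z + 2.83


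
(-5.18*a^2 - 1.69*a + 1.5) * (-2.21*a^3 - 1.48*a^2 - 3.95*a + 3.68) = 11.4478*a^5 + 11.4013*a^4 + 19.6472*a^3 - 14.6069*a^2 - 12.1442*a + 5.52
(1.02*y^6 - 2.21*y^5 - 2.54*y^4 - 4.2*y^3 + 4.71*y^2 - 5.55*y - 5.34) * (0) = 0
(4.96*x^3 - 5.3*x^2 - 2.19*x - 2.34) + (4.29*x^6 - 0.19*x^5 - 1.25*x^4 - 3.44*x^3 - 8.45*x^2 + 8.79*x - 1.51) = 4.29*x^6 - 0.19*x^5 - 1.25*x^4 + 1.52*x^3 - 13.75*x^2 + 6.6*x - 3.85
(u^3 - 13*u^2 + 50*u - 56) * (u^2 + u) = u^5 - 12*u^4 + 37*u^3 - 6*u^2 - 56*u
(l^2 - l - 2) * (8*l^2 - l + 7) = 8*l^4 - 9*l^3 - 8*l^2 - 5*l - 14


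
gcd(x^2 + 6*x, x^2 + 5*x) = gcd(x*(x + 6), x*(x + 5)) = x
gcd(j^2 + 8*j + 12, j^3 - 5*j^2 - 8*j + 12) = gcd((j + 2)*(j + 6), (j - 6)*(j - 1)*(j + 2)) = j + 2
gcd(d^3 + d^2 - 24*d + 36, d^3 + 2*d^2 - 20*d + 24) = d^2 + 4*d - 12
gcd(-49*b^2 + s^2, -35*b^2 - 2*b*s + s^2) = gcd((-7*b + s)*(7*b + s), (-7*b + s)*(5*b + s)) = -7*b + s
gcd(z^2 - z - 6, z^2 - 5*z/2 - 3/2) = z - 3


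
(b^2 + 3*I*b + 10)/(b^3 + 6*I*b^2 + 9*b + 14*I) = (b + 5*I)/(b^2 + 8*I*b - 7)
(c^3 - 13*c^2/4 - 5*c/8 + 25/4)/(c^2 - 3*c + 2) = (8*c^2 - 10*c - 25)/(8*(c - 1))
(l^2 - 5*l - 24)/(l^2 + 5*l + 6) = (l - 8)/(l + 2)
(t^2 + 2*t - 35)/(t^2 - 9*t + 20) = (t + 7)/(t - 4)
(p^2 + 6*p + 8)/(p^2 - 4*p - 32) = (p + 2)/(p - 8)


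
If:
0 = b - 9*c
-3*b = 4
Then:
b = -4/3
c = -4/27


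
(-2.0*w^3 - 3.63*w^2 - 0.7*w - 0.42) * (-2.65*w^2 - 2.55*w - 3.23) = 5.3*w^5 + 14.7195*w^4 + 17.5715*w^3 + 14.6229*w^2 + 3.332*w + 1.3566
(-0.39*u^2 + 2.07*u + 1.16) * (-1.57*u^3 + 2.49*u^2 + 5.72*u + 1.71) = 0.6123*u^5 - 4.221*u^4 + 1.1023*u^3 + 14.0619*u^2 + 10.1749*u + 1.9836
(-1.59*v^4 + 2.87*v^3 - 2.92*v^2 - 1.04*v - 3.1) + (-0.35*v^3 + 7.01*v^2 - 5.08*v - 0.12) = -1.59*v^4 + 2.52*v^3 + 4.09*v^2 - 6.12*v - 3.22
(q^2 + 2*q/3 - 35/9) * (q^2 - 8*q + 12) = q^4 - 22*q^3/3 + 25*q^2/9 + 352*q/9 - 140/3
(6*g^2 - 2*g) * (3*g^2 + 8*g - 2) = 18*g^4 + 42*g^3 - 28*g^2 + 4*g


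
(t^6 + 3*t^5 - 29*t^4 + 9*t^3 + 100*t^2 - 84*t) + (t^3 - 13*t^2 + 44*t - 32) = t^6 + 3*t^5 - 29*t^4 + 10*t^3 + 87*t^2 - 40*t - 32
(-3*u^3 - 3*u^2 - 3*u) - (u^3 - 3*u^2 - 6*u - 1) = -4*u^3 + 3*u + 1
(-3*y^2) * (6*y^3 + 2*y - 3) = -18*y^5 - 6*y^3 + 9*y^2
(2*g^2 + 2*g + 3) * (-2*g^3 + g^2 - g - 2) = -4*g^5 - 2*g^4 - 6*g^3 - 3*g^2 - 7*g - 6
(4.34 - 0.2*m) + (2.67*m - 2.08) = 2.47*m + 2.26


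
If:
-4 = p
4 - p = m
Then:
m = 8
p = -4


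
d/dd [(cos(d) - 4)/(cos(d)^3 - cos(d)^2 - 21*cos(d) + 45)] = (-7*cos(d) + cos(2*d) - 12)*sin(d)/((cos(d) - 3)^3*(cos(d) + 5)^2)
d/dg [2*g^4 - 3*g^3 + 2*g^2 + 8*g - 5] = 8*g^3 - 9*g^2 + 4*g + 8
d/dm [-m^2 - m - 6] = -2*m - 1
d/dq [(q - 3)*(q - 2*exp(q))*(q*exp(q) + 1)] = (q - 3)*(q + 1)*(q - 2*exp(q))*exp(q) - (q - 3)*(q*exp(q) + 1)*(2*exp(q) - 1) + (q - 2*exp(q))*(q*exp(q) + 1)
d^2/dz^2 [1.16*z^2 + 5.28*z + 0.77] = 2.32000000000000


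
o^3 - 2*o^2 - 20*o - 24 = (o - 6)*(o + 2)^2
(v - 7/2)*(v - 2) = v^2 - 11*v/2 + 7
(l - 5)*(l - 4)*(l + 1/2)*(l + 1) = l^4 - 15*l^3/2 + 7*l^2 + 51*l/2 + 10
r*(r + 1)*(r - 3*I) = r^3 + r^2 - 3*I*r^2 - 3*I*r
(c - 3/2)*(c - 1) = c^2 - 5*c/2 + 3/2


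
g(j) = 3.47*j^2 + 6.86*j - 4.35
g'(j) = 6.94*j + 6.86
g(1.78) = 18.86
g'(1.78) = 19.21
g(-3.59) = 15.74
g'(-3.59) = -18.05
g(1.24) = 9.49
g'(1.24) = 15.47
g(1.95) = 22.22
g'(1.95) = 20.39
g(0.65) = 1.58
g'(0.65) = 11.37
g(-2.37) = -1.12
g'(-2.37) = -9.59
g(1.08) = 7.11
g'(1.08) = 14.36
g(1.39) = 11.89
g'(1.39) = 16.51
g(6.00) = 161.73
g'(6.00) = 48.50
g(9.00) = 338.46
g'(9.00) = 69.32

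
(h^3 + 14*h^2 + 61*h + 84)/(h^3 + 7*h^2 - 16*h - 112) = (h + 3)/(h - 4)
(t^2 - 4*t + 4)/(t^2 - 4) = (t - 2)/(t + 2)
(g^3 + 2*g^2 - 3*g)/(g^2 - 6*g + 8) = g*(g^2 + 2*g - 3)/(g^2 - 6*g + 8)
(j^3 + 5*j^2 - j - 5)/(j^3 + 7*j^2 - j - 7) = (j + 5)/(j + 7)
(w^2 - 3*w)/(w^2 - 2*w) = (w - 3)/(w - 2)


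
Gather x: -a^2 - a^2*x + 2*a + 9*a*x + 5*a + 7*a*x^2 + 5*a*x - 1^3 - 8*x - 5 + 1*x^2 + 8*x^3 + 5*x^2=-a^2 + 7*a + 8*x^3 + x^2*(7*a + 6) + x*(-a^2 + 14*a - 8) - 6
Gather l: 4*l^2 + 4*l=4*l^2 + 4*l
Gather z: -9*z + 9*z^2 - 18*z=9*z^2 - 27*z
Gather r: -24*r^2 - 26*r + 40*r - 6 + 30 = -24*r^2 + 14*r + 24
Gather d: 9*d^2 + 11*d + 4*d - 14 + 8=9*d^2 + 15*d - 6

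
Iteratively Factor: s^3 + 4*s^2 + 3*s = (s + 3)*(s^2 + s) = s*(s + 3)*(s + 1)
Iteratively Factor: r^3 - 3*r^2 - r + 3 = (r - 1)*(r^2 - 2*r - 3) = (r - 3)*(r - 1)*(r + 1)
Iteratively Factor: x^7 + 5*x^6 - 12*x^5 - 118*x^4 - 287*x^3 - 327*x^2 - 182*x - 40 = (x + 2)*(x^6 + 3*x^5 - 18*x^4 - 82*x^3 - 123*x^2 - 81*x - 20) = (x + 1)*(x + 2)*(x^5 + 2*x^4 - 20*x^3 - 62*x^2 - 61*x - 20) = (x + 1)^2*(x + 2)*(x^4 + x^3 - 21*x^2 - 41*x - 20) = (x + 1)^3*(x + 2)*(x^3 - 21*x - 20) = (x - 5)*(x + 1)^3*(x + 2)*(x^2 + 5*x + 4) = (x - 5)*(x + 1)^3*(x + 2)*(x + 4)*(x + 1)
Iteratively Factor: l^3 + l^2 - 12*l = (l + 4)*(l^2 - 3*l) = (l - 3)*(l + 4)*(l)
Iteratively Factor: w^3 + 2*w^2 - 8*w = (w - 2)*(w^2 + 4*w) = (w - 2)*(w + 4)*(w)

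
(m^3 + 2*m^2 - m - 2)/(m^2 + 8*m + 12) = (m^2 - 1)/(m + 6)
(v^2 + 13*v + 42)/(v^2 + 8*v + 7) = (v + 6)/(v + 1)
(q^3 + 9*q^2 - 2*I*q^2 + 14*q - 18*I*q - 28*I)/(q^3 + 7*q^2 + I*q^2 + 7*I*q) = (q^2 + 2*q*(1 - I) - 4*I)/(q*(q + I))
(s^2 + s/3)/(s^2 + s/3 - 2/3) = s*(3*s + 1)/(3*s^2 + s - 2)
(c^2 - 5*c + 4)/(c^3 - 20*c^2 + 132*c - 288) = (c^2 - 5*c + 4)/(c^3 - 20*c^2 + 132*c - 288)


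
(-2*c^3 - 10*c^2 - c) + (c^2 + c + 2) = -2*c^3 - 9*c^2 + 2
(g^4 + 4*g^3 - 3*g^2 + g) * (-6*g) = -6*g^5 - 24*g^4 + 18*g^3 - 6*g^2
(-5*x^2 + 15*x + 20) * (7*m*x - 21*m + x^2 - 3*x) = -35*m*x^3 + 210*m*x^2 - 175*m*x - 420*m - 5*x^4 + 30*x^3 - 25*x^2 - 60*x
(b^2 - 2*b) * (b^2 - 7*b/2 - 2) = b^4 - 11*b^3/2 + 5*b^2 + 4*b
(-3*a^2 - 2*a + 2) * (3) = -9*a^2 - 6*a + 6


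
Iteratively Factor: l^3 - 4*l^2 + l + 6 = (l - 3)*(l^2 - l - 2) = (l - 3)*(l - 2)*(l + 1)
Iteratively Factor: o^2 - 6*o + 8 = (o - 2)*(o - 4)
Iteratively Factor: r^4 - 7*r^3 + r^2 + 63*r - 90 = (r + 3)*(r^3 - 10*r^2 + 31*r - 30) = (r - 2)*(r + 3)*(r^2 - 8*r + 15) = (r - 3)*(r - 2)*(r + 3)*(r - 5)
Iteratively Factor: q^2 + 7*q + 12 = (q + 4)*(q + 3)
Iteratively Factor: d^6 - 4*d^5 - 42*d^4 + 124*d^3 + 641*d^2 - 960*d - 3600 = (d + 3)*(d^5 - 7*d^4 - 21*d^3 + 187*d^2 + 80*d - 1200) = (d - 5)*(d + 3)*(d^4 - 2*d^3 - 31*d^2 + 32*d + 240) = (d - 5)^2*(d + 3)*(d^3 + 3*d^2 - 16*d - 48) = (d - 5)^2*(d + 3)*(d + 4)*(d^2 - d - 12) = (d - 5)^2*(d - 4)*(d + 3)*(d + 4)*(d + 3)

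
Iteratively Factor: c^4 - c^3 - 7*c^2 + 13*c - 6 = (c + 3)*(c^3 - 4*c^2 + 5*c - 2) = (c - 2)*(c + 3)*(c^2 - 2*c + 1) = (c - 2)*(c - 1)*(c + 3)*(c - 1)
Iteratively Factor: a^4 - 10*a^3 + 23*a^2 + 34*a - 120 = (a - 4)*(a^3 - 6*a^2 - a + 30) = (a - 4)*(a - 3)*(a^2 - 3*a - 10) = (a - 5)*(a - 4)*(a - 3)*(a + 2)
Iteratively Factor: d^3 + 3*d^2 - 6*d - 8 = (d - 2)*(d^2 + 5*d + 4) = (d - 2)*(d + 1)*(d + 4)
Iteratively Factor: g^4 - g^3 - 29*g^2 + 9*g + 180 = (g + 3)*(g^3 - 4*g^2 - 17*g + 60) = (g - 5)*(g + 3)*(g^2 + g - 12) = (g - 5)*(g - 3)*(g + 3)*(g + 4)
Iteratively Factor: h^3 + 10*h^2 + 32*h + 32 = (h + 4)*(h^2 + 6*h + 8) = (h + 2)*(h + 4)*(h + 4)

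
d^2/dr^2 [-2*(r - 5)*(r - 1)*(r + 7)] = -12*r - 4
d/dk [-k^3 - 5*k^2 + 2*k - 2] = -3*k^2 - 10*k + 2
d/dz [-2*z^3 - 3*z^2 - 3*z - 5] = -6*z^2 - 6*z - 3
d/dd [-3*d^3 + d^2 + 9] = d*(2 - 9*d)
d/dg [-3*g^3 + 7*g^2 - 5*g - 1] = -9*g^2 + 14*g - 5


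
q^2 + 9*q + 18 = (q + 3)*(q + 6)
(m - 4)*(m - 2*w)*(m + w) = m^3 - m^2*w - 4*m^2 - 2*m*w^2 + 4*m*w + 8*w^2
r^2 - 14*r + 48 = (r - 8)*(r - 6)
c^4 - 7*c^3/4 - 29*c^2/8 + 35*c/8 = c*(c - 5/2)*(c - 1)*(c + 7/4)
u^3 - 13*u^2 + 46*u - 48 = (u - 8)*(u - 3)*(u - 2)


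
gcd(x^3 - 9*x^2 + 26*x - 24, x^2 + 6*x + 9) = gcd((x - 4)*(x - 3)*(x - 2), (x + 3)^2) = 1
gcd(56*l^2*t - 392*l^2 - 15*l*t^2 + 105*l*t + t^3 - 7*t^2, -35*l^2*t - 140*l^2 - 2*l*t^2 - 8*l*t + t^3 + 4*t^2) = -7*l + t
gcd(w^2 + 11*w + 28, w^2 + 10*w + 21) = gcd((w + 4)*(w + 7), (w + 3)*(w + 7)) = w + 7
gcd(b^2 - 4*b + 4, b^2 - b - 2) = b - 2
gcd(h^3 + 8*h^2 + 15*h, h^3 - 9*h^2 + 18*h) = h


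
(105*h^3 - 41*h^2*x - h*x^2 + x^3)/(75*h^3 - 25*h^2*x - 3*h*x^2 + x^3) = (7*h + x)/(5*h + x)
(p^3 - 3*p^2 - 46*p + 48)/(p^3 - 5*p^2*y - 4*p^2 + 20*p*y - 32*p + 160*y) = (-p^2 - 5*p + 6)/(-p^2 + 5*p*y - 4*p + 20*y)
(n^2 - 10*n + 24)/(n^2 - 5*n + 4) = (n - 6)/(n - 1)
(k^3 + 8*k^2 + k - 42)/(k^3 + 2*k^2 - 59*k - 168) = (k - 2)/(k - 8)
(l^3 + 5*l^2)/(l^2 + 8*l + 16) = l^2*(l + 5)/(l^2 + 8*l + 16)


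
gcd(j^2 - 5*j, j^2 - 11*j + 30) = j - 5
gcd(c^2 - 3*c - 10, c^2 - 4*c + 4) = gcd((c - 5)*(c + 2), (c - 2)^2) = 1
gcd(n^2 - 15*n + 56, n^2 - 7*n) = n - 7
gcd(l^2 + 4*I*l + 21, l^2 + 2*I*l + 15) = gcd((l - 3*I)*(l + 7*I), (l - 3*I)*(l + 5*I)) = l - 3*I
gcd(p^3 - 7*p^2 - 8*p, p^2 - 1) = p + 1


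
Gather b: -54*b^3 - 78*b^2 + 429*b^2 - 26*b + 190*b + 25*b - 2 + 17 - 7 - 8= -54*b^3 + 351*b^2 + 189*b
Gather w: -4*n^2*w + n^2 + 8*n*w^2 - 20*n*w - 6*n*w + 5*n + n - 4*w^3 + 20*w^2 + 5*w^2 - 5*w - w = n^2 + 6*n - 4*w^3 + w^2*(8*n + 25) + w*(-4*n^2 - 26*n - 6)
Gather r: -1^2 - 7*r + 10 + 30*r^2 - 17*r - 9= 30*r^2 - 24*r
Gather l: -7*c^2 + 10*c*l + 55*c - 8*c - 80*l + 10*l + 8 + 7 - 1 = -7*c^2 + 47*c + l*(10*c - 70) + 14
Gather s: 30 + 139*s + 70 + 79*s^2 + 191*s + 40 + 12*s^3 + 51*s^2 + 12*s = 12*s^3 + 130*s^2 + 342*s + 140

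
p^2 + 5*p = p*(p + 5)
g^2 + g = g*(g + 1)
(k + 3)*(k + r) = k^2 + k*r + 3*k + 3*r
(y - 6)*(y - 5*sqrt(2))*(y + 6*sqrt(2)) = y^3 - 6*y^2 + sqrt(2)*y^2 - 60*y - 6*sqrt(2)*y + 360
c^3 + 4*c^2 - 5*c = c*(c - 1)*(c + 5)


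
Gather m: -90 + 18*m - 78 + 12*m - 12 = 30*m - 180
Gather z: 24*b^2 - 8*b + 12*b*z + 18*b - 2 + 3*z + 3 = 24*b^2 + 10*b + z*(12*b + 3) + 1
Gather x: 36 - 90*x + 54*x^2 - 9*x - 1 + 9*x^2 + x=63*x^2 - 98*x + 35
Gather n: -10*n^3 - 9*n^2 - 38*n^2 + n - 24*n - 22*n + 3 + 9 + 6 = -10*n^3 - 47*n^2 - 45*n + 18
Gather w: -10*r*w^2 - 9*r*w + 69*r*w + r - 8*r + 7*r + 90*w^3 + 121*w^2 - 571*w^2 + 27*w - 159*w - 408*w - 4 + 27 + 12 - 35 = 90*w^3 + w^2*(-10*r - 450) + w*(60*r - 540)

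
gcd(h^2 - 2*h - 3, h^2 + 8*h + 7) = h + 1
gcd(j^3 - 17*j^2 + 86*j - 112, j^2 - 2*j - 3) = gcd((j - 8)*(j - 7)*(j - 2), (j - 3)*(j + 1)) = 1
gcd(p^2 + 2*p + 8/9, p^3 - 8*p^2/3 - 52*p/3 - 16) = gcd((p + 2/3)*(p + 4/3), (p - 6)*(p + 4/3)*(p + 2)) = p + 4/3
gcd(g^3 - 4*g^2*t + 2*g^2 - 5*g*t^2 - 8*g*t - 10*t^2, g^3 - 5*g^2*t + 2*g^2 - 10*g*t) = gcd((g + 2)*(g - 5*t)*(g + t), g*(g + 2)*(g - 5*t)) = -g^2 + 5*g*t - 2*g + 10*t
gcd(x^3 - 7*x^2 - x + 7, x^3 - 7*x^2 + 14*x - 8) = x - 1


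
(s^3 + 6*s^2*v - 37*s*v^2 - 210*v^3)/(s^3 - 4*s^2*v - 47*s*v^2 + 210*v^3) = (s + 5*v)/(s - 5*v)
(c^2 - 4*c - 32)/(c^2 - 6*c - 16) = (c + 4)/(c + 2)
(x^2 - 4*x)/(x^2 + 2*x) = (x - 4)/(x + 2)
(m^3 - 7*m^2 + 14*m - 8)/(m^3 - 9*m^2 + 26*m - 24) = (m - 1)/(m - 3)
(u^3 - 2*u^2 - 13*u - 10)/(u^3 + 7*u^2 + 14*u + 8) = (u - 5)/(u + 4)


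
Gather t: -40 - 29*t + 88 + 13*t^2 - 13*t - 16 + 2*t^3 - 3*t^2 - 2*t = 2*t^3 + 10*t^2 - 44*t + 32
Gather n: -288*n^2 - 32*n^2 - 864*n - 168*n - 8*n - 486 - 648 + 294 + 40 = -320*n^2 - 1040*n - 800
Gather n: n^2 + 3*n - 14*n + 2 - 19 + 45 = n^2 - 11*n + 28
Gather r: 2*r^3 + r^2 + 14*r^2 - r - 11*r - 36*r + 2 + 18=2*r^3 + 15*r^2 - 48*r + 20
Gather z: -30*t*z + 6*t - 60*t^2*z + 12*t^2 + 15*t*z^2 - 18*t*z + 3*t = 12*t^2 + 15*t*z^2 + 9*t + z*(-60*t^2 - 48*t)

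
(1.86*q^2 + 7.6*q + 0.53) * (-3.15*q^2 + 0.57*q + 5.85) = -5.859*q^4 - 22.8798*q^3 + 13.5435*q^2 + 44.7621*q + 3.1005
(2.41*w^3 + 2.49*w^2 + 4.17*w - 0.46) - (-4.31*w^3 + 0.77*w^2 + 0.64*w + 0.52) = 6.72*w^3 + 1.72*w^2 + 3.53*w - 0.98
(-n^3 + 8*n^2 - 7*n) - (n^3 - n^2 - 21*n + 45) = -2*n^3 + 9*n^2 + 14*n - 45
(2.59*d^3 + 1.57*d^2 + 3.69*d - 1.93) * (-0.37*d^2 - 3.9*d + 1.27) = -0.9583*d^5 - 10.6819*d^4 - 4.199*d^3 - 11.683*d^2 + 12.2133*d - 2.4511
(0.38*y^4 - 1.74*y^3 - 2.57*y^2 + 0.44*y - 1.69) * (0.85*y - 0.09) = 0.323*y^5 - 1.5132*y^4 - 2.0279*y^3 + 0.6053*y^2 - 1.4761*y + 0.1521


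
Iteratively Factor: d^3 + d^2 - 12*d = (d)*(d^2 + d - 12) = d*(d - 3)*(d + 4)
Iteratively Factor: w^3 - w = (w + 1)*(w^2 - w) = w*(w + 1)*(w - 1)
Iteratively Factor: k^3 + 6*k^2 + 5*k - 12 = (k + 4)*(k^2 + 2*k - 3) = (k + 3)*(k + 4)*(k - 1)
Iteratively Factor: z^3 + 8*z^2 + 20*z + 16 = (z + 2)*(z^2 + 6*z + 8) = (z + 2)*(z + 4)*(z + 2)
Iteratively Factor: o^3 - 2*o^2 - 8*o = (o)*(o^2 - 2*o - 8) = o*(o + 2)*(o - 4)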